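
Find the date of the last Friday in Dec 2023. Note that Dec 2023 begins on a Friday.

Dec 2023 begins on a Friday, so the first Friday is Dec 1.
Dec 2023 has 31 days. Adding weeks: 1, 8, 15, 22, 29 — the last one ≤ 31 is the 29th.

Dec 29, 2023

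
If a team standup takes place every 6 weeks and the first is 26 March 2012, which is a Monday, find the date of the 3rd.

18 June 2012

The 3rd occurrence is 2 intervals after the first: 2 × 42 = 84 days after 26 March 2012.
March has 31 days — 5 days to the end of March leaves 79.
April has 30 days (49 left).
May has 31 days (18 left).
18 days into June → 18 June 2012.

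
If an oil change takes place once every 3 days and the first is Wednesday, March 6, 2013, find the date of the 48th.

July 25, 2013

The 48th occurrence is 47 intervals after the first: 47 × 3 = 141 days after March 6, 2013.
March has 31 days — 25 days to the end of March leaves 116.
April has 30 days (86 left).
May has 31 days (55 left).
June has 30 days (25 left).
25 days into July → July 25, 2013.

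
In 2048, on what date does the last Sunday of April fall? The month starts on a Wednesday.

April 26, 2048

April 2048 begins on a Wednesday, so the first Sunday is April 5 (4 days later).
April 2048 has 30 days. Adding weeks: 5, 12, 19, 26 — the last one ≤ 30 is the 26th.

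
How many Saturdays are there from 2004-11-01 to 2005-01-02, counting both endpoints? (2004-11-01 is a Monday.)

9

2004-11-01 is a Monday; the first Saturday on or after it is 2004-11-06 (5 days later).
From 2004-11-06 to 2005-01-02: 24 + 31 + 2 = 57 days (rest of November, December, January).
57 ÷ 7 = 8 full weeks with remainder 1, so 8 more Saturdays after the first → 9.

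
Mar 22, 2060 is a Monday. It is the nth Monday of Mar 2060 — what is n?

Day 22 falls in week ⌈22/7⌉ of the month.
Days 1–7 hold the 1st Monday, 8–14 the 2nd, 15–21 the 3rd, 22–28 the 4th, 29–31 the 5th.
22 is in the range for the 4th.

4th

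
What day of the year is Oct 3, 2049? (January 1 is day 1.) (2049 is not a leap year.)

276

Days in months before Oct: 31 + 28 + 31 + 30 + 31 + 30 + 31 + 31 + 30 = 273.
Plus 3 days into Oct → day 276.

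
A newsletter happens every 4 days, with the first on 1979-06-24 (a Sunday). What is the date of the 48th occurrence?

1979-12-29

The 48th occurrence is 47 intervals after the first: 47 × 4 = 188 days after 1979-06-24.
June has 30 days — 6 days to the end of June leaves 182.
July has 31 days (151 left).
August has 31 days (120 left).
September has 30 days (90 left).
October has 31 days (59 left).
November has 30 days (29 left).
29 days into December → 1979-12-29.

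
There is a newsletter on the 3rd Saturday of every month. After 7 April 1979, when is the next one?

21 April 1979

April 1979 starts on a Sunday; its first Saturday is the 7th, so the 3rd Saturday is the 21st — 21 April 1979.
21 April 1979 is after 7 April 1979, so that is the next one.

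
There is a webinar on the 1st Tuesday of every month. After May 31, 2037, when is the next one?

Jun 2, 2037

May 2037 starts on a Friday, so its 1st Tuesday is May 5, 2037 (4 days in).
That is not after May 31, 2037, so look at Jun 2037.
Jun 2037 starts on a Monday, so its 1st Tuesday is Jun 2, 2037 (1 day in).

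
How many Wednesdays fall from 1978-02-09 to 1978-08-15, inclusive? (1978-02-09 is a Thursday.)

26

1978-02-09 is a Thursday; the first Wednesday on or after it is 1978-02-15 (6 days later).
From 1978-02-15 to 1978-08-15: 13 + 31 + 30 + 31 + 30 + 31 + 15 = 181 days (rest of February, March, April, May, June, July, August).
181 ÷ 7 = 25 full weeks with remainder 6, so 25 more Wednesdays after the first → 26.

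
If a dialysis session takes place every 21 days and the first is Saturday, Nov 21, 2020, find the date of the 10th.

May 29, 2021

The 10th occurrence is 9 intervals after the first: 9 × 21 = 189 days after Nov 21, 2020.
Nov has 30 days — 9 days to the end of Nov leaves 180.
Dec has 31 days (149 left).
Jan has 31 days (118 left).
Feb has 28 days (90 left).
Mar has 31 days (59 left).
Apr has 30 days (29 left).
29 days into May → May 29, 2021.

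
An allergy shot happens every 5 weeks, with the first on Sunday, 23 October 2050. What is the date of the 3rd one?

1 January 2051

The 3rd occurrence is 2 intervals after the first: 2 × 35 = 70 days after 23 October 2050.
October has 31 days — 8 days to the end of October leaves 62.
November has 30 days (32 left).
December has 31 days (1 left).
1 day into January → 1 January 2051.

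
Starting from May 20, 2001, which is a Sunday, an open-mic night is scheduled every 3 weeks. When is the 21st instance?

The 21st occurrence is 20 intervals after the first: 20 × 21 = 420 days after May 20, 2001.
May has 31 days — 11 days to the end of May leaves 409.
From end of May to end of 2001 is 214 days (195 left).
Jan has 31 days (164 left).
Feb has 28 days (136 left).
Mar has 31 days (105 left).
Apr has 30 days (75 left).
May has 31 days (44 left).
Jun has 30 days (14 left).
14 days into Jul → Jul 14, 2002.

Jul 14, 2002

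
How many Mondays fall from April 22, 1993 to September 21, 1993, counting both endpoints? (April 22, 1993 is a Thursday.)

April 22, 1993 is a Thursday; the first Monday on or after it is April 26, 1993 (4 days later).
From April 26, 1993 to September 21, 1993: 4 + 31 + 30 + 31 + 31 + 21 = 148 days (rest of April, May, June, July, August, September).
148 ÷ 7 = 21 full weeks with remainder 1, so 21 more Mondays after the first → 22.

22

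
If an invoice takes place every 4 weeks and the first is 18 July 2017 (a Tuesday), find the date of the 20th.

1 January 2019

The 20th occurrence is 19 intervals after the first: 19 × 28 = 532 days after 18 July 2017.
July has 31 days — 13 days to the end of July leaves 519.
From end of July to end of 2017 is 153 days (366 left).
2018 has 365 days (1 left).
1 day into January → 1 January 2019.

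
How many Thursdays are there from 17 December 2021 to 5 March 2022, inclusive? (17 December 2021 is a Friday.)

11

17 December 2021 is a Friday; the first Thursday on or after it is 23 December 2021 (6 days later).
From 23 December 2021 to 5 March 2022: 8 + 31 + 28 + 5 = 72 days (rest of December, January, February, March).
72 ÷ 7 = 10 full weeks with remainder 2, so 10 more Thursdays after the first → 11.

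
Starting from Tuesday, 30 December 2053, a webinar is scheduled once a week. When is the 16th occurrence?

The 16th occurrence is 15 intervals after the first: 15 × 7 = 105 days after 30 December 2053.
December has 31 days — 1 day to the end of December leaves 104.
January has 31 days (73 left).
February has 28 days (45 left).
March has 31 days (14 left).
14 days into April → 14 April 2054.

14 April 2054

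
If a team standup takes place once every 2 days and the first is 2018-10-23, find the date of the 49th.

The 49th occurrence is 48 intervals after the first: 48 × 2 = 96 days after 2018-10-23.
October has 31 days — 8 days to the end of October leaves 88.
November has 30 days (58 left).
December has 31 days (27 left).
27 days into January → 2019-01-27.

2019-01-27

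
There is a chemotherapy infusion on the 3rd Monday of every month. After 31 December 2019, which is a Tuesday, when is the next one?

December 2019 starts on a Sunday; its first Monday is the 2nd, so the 3rd Monday is the 16th — 16 December 2019.
That is not after 31 December 2019, so look at January 2020.
January 2020 starts on a Wednesday; its first Monday is the 6th, so the 3rd Monday is the 20th — 20 January 2020.

20 January 2020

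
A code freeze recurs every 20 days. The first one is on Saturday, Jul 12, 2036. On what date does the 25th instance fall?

Nov 4, 2037

The 25th occurrence is 24 intervals after the first: 24 × 20 = 480 days after Jul 12, 2036.
Jul has 31 days — 19 days to the end of Jul leaves 461.
From end of Jul to end of 2036 is 153 days (308 left).
Jan has 31 days (277 left).
Feb has 28 days (249 left).
Mar has 31 days (218 left).
Apr has 30 days (188 left).
May has 31 days (157 left).
Jun has 30 days (127 left).
Jul has 31 days (96 left).
Aug has 31 days (65 left).
Sep has 30 days (35 left).
Oct has 31 days (4 left).
4 days into Nov → Nov 4, 2037.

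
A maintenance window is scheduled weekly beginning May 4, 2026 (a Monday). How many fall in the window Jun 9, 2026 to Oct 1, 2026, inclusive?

Occurrences land 7·i days after May 4, 2026 for i = 0, 1, 2, …
Jun 9, 2026 is 36 days after the start; 36 ÷ 7 = 5 remainder 1; since the remainder is 1, round up to i = 6. First occurrence in the window: #7 on Jun 15, 2026 (6×7 = 42 days in).
Oct 1, 2026 is 150 days after the start; 150 ÷ 7 = 21 remainder 3. Last occurrence in the window: #22 on Sep 28, 2026.
Occurrences #7 through #22: 16 in total.

16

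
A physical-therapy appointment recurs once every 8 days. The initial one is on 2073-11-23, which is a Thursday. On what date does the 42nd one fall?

The 42nd occurrence is 41 intervals after the first: 41 × 8 = 328 days after 2073-11-23.
November has 30 days — 7 days to the end of November leaves 321.
December has 31 days (290 left).
January has 31 days (259 left).
February has 28 days (231 left).
March has 31 days (200 left).
April has 30 days (170 left).
May has 31 days (139 left).
June has 30 days (109 left).
July has 31 days (78 left).
August has 31 days (47 left).
September has 30 days (17 left).
17 days into October → 2074-10-17.

2074-10-17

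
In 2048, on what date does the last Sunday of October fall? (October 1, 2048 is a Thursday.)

October 2048 begins on a Thursday, so the first Sunday is October 4 (3 days later).
October 2048 has 31 days. Adding weeks: 4, 11, 18, 25 — the last one ≤ 31 is the 25th.

October 25, 2048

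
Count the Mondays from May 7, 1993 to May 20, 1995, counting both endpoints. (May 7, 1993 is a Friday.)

106

May 7, 1993 is a Friday; the first Monday on or after it is May 10, 1993 (3 days later).
From May 10, 1993 to May 20, 1995: 235 + 365 + 140 = 740 days (rest of 1993, 1994, to May 20, 1995 in 1995).
740 ÷ 7 = 105 full weeks with remainder 5, so 105 more Mondays after the first → 106.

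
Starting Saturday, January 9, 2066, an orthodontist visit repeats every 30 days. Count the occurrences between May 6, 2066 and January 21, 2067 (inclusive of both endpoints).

9

Occurrences land 30·i days after January 9, 2066 for i = 0, 1, 2, …
May 6, 2066 is 117 days after the start; 117 ÷ 30 = 3 remainder 27; since the remainder is 27, round up to i = 4. First occurrence in the window: #5 on May 9, 2066 (4×30 = 120 days in).
January 21, 2067 is 377 days after the start; 377 ÷ 30 = 12 remainder 17. Last occurrence in the window: #13 on January 4, 2067.
Occurrences #5 through #13: 9 in total.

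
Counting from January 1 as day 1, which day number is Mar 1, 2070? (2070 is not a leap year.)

Days in months before Mar: 31 + 28 = 59.
Plus 1 day into Mar → day 60.

60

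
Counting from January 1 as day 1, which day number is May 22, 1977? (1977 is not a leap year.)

142

Days in months before May: 31 + 28 + 31 + 30 = 120.
Plus 22 days into May → day 142.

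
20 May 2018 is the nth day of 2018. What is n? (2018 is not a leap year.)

Days in months before May: 31 + 28 + 31 + 30 = 120.
Plus 20 days into May → day 140.

140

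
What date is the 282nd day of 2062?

2062-10-09

January has 31 days (282 − 31 = 251 remain).
February has 28 days (251 − 28 = 223 remain).
March has 31 days (223 − 31 = 192 remain).
April has 30 days (192 − 30 = 162 remain).
May has 31 days (162 − 31 = 131 remain).
June has 30 days (131 − 30 = 101 remain).
July has 31 days (101 − 31 = 70 remain).
August has 31 days (70 − 31 = 39 remain).
September has 30 days (39 − 30 = 9 remain).
9 into October → October 9.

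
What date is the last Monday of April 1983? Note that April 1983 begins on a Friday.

April 1983 begins on a Friday, so the first Monday is April 4 (3 days later).
April 1983 has 30 days. Adding weeks: 4, 11, 18, 25 — the last one ≤ 30 is the 25th.

1983-04-25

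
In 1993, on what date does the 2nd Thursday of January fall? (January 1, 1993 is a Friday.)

January 1993 begins on a Friday, so the first Thursday is January 7 (6 days later).
The 2nd Thursday is 1 weeks later: 7 + 7 = 14.

14 January 1993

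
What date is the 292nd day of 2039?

19 October 2039

January has 31 days (292 − 31 = 261 remain).
February has 28 days (261 − 28 = 233 remain).
March has 31 days (233 − 31 = 202 remain).
April has 30 days (202 − 30 = 172 remain).
May has 31 days (172 − 31 = 141 remain).
June has 30 days (141 − 30 = 111 remain).
July has 31 days (111 − 31 = 80 remain).
August has 31 days (80 − 31 = 49 remain).
September has 30 days (49 − 30 = 19 remain).
19 into October → October 19.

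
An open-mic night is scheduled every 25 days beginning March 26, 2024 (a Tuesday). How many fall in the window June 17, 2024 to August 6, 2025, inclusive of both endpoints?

16

Occurrences land 25·i days after March 26, 2024 for i = 0, 1, 2, …
June 17, 2024 is 83 days after the start; 83 ÷ 25 = 3 remainder 8; since the remainder is 8, round up to i = 4. First occurrence in the window: #5 on July 4, 2024 (4×25 = 100 days in).
August 6, 2025 is 498 days after the start; 498 ÷ 25 = 19 remainder 23. Last occurrence in the window: #20 on July 14, 2025.
Occurrences #5 through #20: 16 in total.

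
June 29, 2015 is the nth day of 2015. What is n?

180

Days in months before June: 31 + 28 + 31 + 30 + 31 = 151.
Plus 29 days into June → day 180.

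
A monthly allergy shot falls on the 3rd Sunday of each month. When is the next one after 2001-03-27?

2001-04-15

March 2001 starts on a Thursday; its first Sunday is the 4th, so the 3rd Sunday is the 18th — 2001-03-18.
That is not after 2001-03-27, so look at April 2001.
April 2001 starts on a Sunday; its first Sunday is the 1st, so the 3rd Sunday is the 15th — 2001-04-15.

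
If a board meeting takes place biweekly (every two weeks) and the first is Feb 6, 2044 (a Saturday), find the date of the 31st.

The 31st occurrence is 30 intervals after the first: 30 × 14 = 420 days after Feb 6, 2044.
Feb has 29 days — 23 days to the end of Feb leaves 397.
Mar has 31 days (366 left).
Apr has 30 days (336 left).
May has 31 days (305 left).
Jun has 30 days (275 left).
Jul has 31 days (244 left).
Aug has 31 days (213 left).
Sep has 30 days (183 left).
Oct has 31 days (152 left).
Nov has 30 days (122 left).
Dec has 31 days (91 left).
Jan has 31 days (60 left).
Feb has 28 days (32 left).
Mar has 31 days (1 left).
1 day into Apr → Apr 1, 2045.

Apr 1, 2045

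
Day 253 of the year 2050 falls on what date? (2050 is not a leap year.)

Sep 10, 2050

Jan has 31 days (253 − 31 = 222 remain).
Feb has 28 days (222 − 28 = 194 remain).
Mar has 31 days (194 − 31 = 163 remain).
Apr has 30 days (163 − 30 = 133 remain).
May has 31 days (133 − 31 = 102 remain).
Jun has 30 days (102 − 30 = 72 remain).
Jul has 31 days (72 − 31 = 41 remain).
Aug has 31 days (41 − 31 = 10 remain).
10 into Sep → Sep 10.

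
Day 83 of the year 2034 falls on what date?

March 24, 2034

January has 31 days (83 − 31 = 52 remain).
February has 28 days (52 − 28 = 24 remain).
24 into March → March 24.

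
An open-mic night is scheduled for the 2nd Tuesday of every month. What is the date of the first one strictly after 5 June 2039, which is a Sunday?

14 June 2039

June 2039 starts on a Wednesday; its first Tuesday is the 7th, so the 2nd Tuesday is the 14th — 14 June 2039.
14 June 2039 is after 5 June 2039, so that is the next one.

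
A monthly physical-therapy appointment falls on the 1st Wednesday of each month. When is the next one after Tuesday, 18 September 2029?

September 2029 starts on a Saturday, so its 1st Wednesday is 5 September 2029 (4 days in).
That is not after 18 September 2029, so look at October 2029.
October 2029 starts on a Monday, so its 1st Wednesday is 3 October 2029 (2 days in).

3 October 2029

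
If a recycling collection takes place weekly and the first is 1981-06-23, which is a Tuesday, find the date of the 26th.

1981-12-15

The 26th occurrence is 25 intervals after the first: 25 × 7 = 175 days after 1981-06-23.
June has 30 days — 7 days to the end of June leaves 168.
July has 31 days (137 left).
August has 31 days (106 left).
September has 30 days (76 left).
October has 31 days (45 left).
November has 30 days (15 left).
15 days into December → 1981-12-15.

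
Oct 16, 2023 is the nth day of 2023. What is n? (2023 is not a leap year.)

289

Days in months before Oct: 31 + 28 + 31 + 30 + 31 + 30 + 31 + 31 + 30 = 273.
Plus 16 days into Oct → day 289.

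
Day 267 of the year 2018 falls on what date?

Jan has 31 days (267 − 31 = 236 remain).
Feb has 28 days (236 − 28 = 208 remain).
Mar has 31 days (208 − 31 = 177 remain).
Apr has 30 days (177 − 30 = 147 remain).
May has 31 days (147 − 31 = 116 remain).
Jun has 30 days (116 − 30 = 86 remain).
Jul has 31 days (86 − 31 = 55 remain).
Aug has 31 days (55 − 31 = 24 remain).
24 into Sep → Sep 24.

Sep 24, 2018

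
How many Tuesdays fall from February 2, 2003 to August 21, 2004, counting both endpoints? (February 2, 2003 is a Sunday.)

81

February 2, 2003 is a Sunday; the first Tuesday on or after it is February 4, 2003 (2 days later).
From February 4, 2003 to August 21, 2004: 330 + 234 = 564 days (rest of 2003, to August 21, 2004 in 2004).
564 ÷ 7 = 80 full weeks with remainder 4, so 80 more Tuesdays after the first → 81.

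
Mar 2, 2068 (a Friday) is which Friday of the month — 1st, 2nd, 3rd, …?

1st

Day 2 falls in week ⌈2/7⌉ of the month.
Days 1–7 hold the 1st Friday, 8–14 the 2nd, 15–21 the 3rd, 22–28 the 4th, 29–31 the 5th.
2 is in the range for the 1st.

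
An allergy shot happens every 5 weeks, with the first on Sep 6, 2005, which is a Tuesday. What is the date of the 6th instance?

The 6th occurrence is 5 intervals after the first: 5 × 35 = 175 days after Sep 6, 2005.
Sep has 30 days — 24 days to the end of Sep leaves 151.
Oct has 31 days (120 left).
Nov has 30 days (90 left).
Dec has 31 days (59 left).
Jan has 31 days (28 left).
28 days into Feb → Feb 28, 2006.

Feb 28, 2006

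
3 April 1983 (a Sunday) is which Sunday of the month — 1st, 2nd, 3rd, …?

1st

Day 3 falls in week ⌈3/7⌉ of the month.
Days 1–7 hold the 1st Sunday, 8–14 the 2nd, 15–21 the 3rd, 22–28 the 4th, 29–31 the 5th.
3 is in the range for the 1st.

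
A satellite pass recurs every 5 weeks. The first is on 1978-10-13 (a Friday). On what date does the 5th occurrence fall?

1979-03-02

The 5th occurrence is 4 intervals after the first: 4 × 35 = 140 days after 1978-10-13.
October has 31 days — 18 days to the end of October leaves 122.
November has 30 days (92 left).
December has 31 days (61 left).
January has 31 days (30 left).
February has 28 days (2 left).
2 days into March → 1979-03-02.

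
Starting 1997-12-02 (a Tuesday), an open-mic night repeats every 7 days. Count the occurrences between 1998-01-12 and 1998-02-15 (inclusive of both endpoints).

5

Occurrences land 7·i days after 1997-12-02 for i = 0, 1, 2, …
1998-01-12 is 41 days after the start; 41 ÷ 7 = 5 remainder 6; since the remainder is 6, round up to i = 6. First occurrence in the window: #7 on 1998-01-13 (6×7 = 42 days in).
1998-02-15 is 75 days after the start; 75 ÷ 7 = 10 remainder 5. Last occurrence in the window: #11 on 1998-02-10.
Occurrences #7 through #11: 5 in total.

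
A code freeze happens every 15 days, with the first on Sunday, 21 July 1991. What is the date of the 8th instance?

3 November 1991

The 8th occurrence is 7 intervals after the first: 7 × 15 = 105 days after 21 July 1991.
July has 31 days — 10 days to the end of July leaves 95.
August has 31 days (64 left).
September has 30 days (34 left).
October has 31 days (3 left).
3 days into November → 3 November 1991.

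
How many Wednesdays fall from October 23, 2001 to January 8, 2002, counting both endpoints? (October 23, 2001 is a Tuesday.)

October 23, 2001 is a Tuesday; the first Wednesday on or after it is October 24, 2001 (1 day later).
From October 24, 2001 to January 8, 2002: 7 + 30 + 31 + 8 = 76 days (rest of October, November, December, January).
76 ÷ 7 = 10 full weeks with remainder 6, so 10 more Wednesdays after the first → 11.

11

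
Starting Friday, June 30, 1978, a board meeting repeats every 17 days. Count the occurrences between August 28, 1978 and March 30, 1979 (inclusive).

13

Occurrences land 17·i days after June 30, 1978 for i = 0, 1, 2, …
August 28, 1978 is 59 days after the start; 59 ÷ 17 = 3 remainder 8; since the remainder is 8, round up to i = 4. First occurrence in the window: #5 on September 6, 1978 (4×17 = 68 days in).
March 30, 1979 is 273 days after the start; 273 ÷ 17 = 16 remainder 1. Last occurrence in the window: #17 on March 29, 1979.
Occurrences #5 through #17: 13 in total.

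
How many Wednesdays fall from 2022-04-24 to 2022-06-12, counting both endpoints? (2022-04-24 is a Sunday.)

7

2022-04-24 is a Sunday; the first Wednesday on or after it is 2022-04-27 (3 days later).
From 2022-04-27 to 2022-06-12: 3 + 31 + 12 = 46 days (rest of April, May, June).
46 ÷ 7 = 6 full weeks with remainder 4, so 6 more Wednesdays after the first → 7.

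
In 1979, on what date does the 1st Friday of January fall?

January 5, 1979

The first Friday of January 1979 is January 5.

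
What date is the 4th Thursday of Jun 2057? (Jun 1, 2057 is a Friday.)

Jun 28, 2057

Jun 2057 begins on a Friday, so the first Thursday is Jun 7 (6 days later).
The 4th Thursday is 3 weeks later: 7 + 21 = 28.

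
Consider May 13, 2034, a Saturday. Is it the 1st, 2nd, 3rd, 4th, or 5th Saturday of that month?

Day 13 falls in week ⌈13/7⌉ of the month.
Days 1–7 hold the 1st Saturday, 8–14 the 2nd, 15–21 the 3rd, 22–28 the 4th, 29–31 the 5th.
13 is in the range for the 2nd.

2nd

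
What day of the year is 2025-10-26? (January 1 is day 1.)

Days in months before October: 31 + 28 + 31 + 30 + 31 + 30 + 31 + 31 + 30 = 273.
Plus 26 days into October → day 299.

299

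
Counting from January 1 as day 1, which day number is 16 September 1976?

Days in months before September: 31 + 29 + 31 + 30 + 31 + 30 + 31 + 31 = 244.
Plus 16 days into September → day 260.

260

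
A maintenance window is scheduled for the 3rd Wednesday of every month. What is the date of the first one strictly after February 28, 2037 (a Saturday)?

March 18, 2037

February 2037 starts on a Sunday; its first Wednesday is the 4th, so the 3rd Wednesday is the 18th — February 18, 2037.
That is not after February 28, 2037, so look at March 2037.
March 2037 starts on a Sunday; its first Wednesday is the 4th, so the 3rd Wednesday is the 18th — March 18, 2037.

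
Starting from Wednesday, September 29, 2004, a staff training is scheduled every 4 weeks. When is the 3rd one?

November 24, 2004

The 3rd occurrence is 2 intervals after the first: 2 × 28 = 56 days after September 29, 2004.
September has 30 days — 1 day to the end of September leaves 55.
October has 31 days (24 left).
24 days into November → November 24, 2004.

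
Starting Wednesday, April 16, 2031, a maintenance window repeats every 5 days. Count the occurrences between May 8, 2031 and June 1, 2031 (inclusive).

Occurrences land 5·i days after April 16, 2031 for i = 0, 1, 2, …
May 8, 2031 is 22 days after the start; 22 ÷ 5 = 4 remainder 2; since the remainder is 2, round up to i = 5. First occurrence in the window: #6 on May 11, 2031 (5×5 = 25 days in).
June 1, 2031 is 46 days after the start; 46 ÷ 5 = 9 remainder 1. Last occurrence in the window: #10 on May 31, 2031.
Occurrences #6 through #10: 5 in total.

5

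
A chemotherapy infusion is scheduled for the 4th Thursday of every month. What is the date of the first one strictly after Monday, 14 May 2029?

May 2029 starts on a Tuesday; its first Thursday is the 3rd, so the 4th Thursday is the 24th — 24 May 2029.
24 May 2029 is after 14 May 2029, so that is the next one.

24 May 2029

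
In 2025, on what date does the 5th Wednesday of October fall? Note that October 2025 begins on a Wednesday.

2025-10-29

October 2025 begins on a Wednesday, so the first Wednesday is October 1.
The 5th Wednesday is 4 weeks later: 1 + 28 = 29.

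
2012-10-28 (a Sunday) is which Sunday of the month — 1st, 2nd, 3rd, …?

Day 28 falls in week ⌈28/7⌉ of the month.
Days 1–7 hold the 1st Sunday, 8–14 the 2nd, 15–21 the 3rd, 22–28 the 4th, 29–31 the 5th.
28 is in the range for the 4th.

4th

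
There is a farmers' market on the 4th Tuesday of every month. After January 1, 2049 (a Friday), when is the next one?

January 2049 starts on a Friday; its first Tuesday is the 5th, so the 4th Tuesday is the 26th — January 26, 2049.
January 26, 2049 is after January 1, 2049, so that is the next one.

January 26, 2049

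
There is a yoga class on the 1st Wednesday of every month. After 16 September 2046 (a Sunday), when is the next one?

September 2046 starts on a Saturday, so its 1st Wednesday is 5 September 2046 (4 days in).
That is not after 16 September 2046, so look at October 2046.
October 2046 starts on a Monday, so its 1st Wednesday is 3 October 2046 (2 days in).

3 October 2046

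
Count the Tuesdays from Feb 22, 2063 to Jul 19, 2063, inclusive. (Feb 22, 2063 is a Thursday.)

Feb 22, 2063 is a Thursday; the first Tuesday on or after it is Feb 27, 2063 (5 days later).
From Feb 27, 2063 to Jul 19, 2063: 1 + 31 + 30 + 31 + 30 + 19 = 142 days (rest of Feb, Mar, Apr, May, Jun, Jul).
142 ÷ 7 = 20 full weeks with remainder 2, so 20 more Tuesdays after the first → 21.

21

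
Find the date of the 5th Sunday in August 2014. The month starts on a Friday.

August 2014 begins on a Friday, so the first Sunday is August 3 (2 days later).
The 5th Sunday is 4 weeks later: 3 + 28 = 31.

2014-08-31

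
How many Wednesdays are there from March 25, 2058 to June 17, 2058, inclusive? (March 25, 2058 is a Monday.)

12

March 25, 2058 is a Monday; the first Wednesday on or after it is March 27, 2058 (2 days later).
From March 27, 2058 to June 17, 2058: 4 + 30 + 31 + 17 = 82 days (rest of March, April, May, June).
82 ÷ 7 = 11 full weeks with remainder 5, so 11 more Wednesdays after the first → 12.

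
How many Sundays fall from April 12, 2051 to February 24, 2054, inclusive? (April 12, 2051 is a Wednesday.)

150

April 12, 2051 is a Wednesday; the first Sunday on or after it is April 16, 2051 (4 days later).
From April 16, 2051 to February 24, 2054: 259 + 366 + 365 + 55 = 1045 days (rest of 2051, 2052, 2053, to February 24, 2054 in 2054).
1045 ÷ 7 = 149 full weeks with remainder 2, so 149 more Sundays after the first → 150.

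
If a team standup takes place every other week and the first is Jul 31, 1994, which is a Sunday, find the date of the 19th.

Apr 9, 1995

The 19th occurrence is 18 intervals after the first: 18 × 14 = 252 days after Jul 31, 1994.
Jul has 31 days — 0 days to the end of Jul leaves 252.
Aug has 31 days (221 left).
Sep has 30 days (191 left).
Oct has 31 days (160 left).
Nov has 30 days (130 left).
Dec has 31 days (99 left).
Jan has 31 days (68 left).
Feb has 28 days (40 left).
Mar has 31 days (9 left).
9 days into Apr → Apr 9, 1995.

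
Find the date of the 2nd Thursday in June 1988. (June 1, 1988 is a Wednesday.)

1988-06-09

June 1988 begins on a Wednesday, so the first Thursday is June 2 (1 day later).
The 2nd Thursday is 1 weeks later: 2 + 7 = 9.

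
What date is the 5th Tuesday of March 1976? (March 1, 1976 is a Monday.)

30 March 1976

March 1976 begins on a Monday, so the first Tuesday is March 2 (1 day later).
The 5th Tuesday is 4 weeks later: 2 + 28 = 30.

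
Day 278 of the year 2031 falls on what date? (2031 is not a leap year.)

Oct 5, 2031

Jan has 31 days (278 − 31 = 247 remain).
Feb has 28 days (247 − 28 = 219 remain).
Mar has 31 days (219 − 31 = 188 remain).
Apr has 30 days (188 − 30 = 158 remain).
May has 31 days (158 − 31 = 127 remain).
Jun has 30 days (127 − 30 = 97 remain).
Jul has 31 days (97 − 31 = 66 remain).
Aug has 31 days (66 − 31 = 35 remain).
Sep has 30 days (35 − 30 = 5 remain).
5 into Oct → Oct 5.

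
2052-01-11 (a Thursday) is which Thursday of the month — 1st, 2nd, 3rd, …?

Day 11 falls in week ⌈11/7⌉ of the month.
Days 1–7 hold the 1st Thursday, 8–14 the 2nd, 15–21 the 3rd, 22–28 the 4th, 29–31 the 5th.
11 is in the range for the 2nd.

2nd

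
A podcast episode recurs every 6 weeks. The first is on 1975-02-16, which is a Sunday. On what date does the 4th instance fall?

1975-06-22

The 4th occurrence is 3 intervals after the first: 3 × 42 = 126 days after 1975-02-16.
February has 28 days — 12 days to the end of February leaves 114.
March has 31 days (83 left).
April has 30 days (53 left).
May has 31 days (22 left).
22 days into June → 1975-06-22.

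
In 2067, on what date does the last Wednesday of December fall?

December 2067 begins on a Thursday, so the first Wednesday is December 7 (6 days later).
December 2067 has 31 days. Adding weeks: 7, 14, 21, 28 — the last one ≤ 31 is the 28th.

2067-12-28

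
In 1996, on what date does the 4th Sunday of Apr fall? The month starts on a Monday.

Apr 1996 begins on a Monday, so the first Sunday is Apr 7 (6 days later).
The 4th Sunday is 3 weeks later: 7 + 21 = 28.

Apr 28, 1996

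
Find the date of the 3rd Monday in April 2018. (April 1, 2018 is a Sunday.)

2018-04-16

April 2018 begins on a Sunday, so the first Monday is April 2 (1 day later).
The 3rd Monday is 2 weeks later: 2 + 14 = 16.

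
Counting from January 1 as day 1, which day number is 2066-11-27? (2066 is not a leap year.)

Days in months before November: 31 + 28 + 31 + 30 + 31 + 30 + 31 + 31 + 30 + 31 = 304.
Plus 27 days into November → day 331.

331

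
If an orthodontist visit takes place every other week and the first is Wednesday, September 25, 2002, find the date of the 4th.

November 6, 2002

The 4th occurrence is 3 intervals after the first: 3 × 14 = 42 days after September 25, 2002.
September has 30 days — 5 days to the end of September leaves 37.
October has 31 days (6 left).
6 days into November → November 6, 2002.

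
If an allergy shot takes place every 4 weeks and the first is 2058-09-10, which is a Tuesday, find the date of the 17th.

The 17th occurrence is 16 intervals after the first: 16 × 28 = 448 days after 2058-09-10.
September has 30 days — 20 days to the end of September leaves 428.
From end of September to end of 2058 is 92 days (336 left).
January has 31 days (305 left).
February has 28 days (277 left).
March has 31 days (246 left).
April has 30 days (216 left).
May has 31 days (185 left).
June has 30 days (155 left).
July has 31 days (124 left).
August has 31 days (93 left).
September has 30 days (63 left).
October has 31 days (32 left).
November has 30 days (2 left).
2 days into December → 2059-12-02.

2059-12-02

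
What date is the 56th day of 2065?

2065-02-25

January has 31 days (56 − 31 = 25 remain).
25 into February → February 25.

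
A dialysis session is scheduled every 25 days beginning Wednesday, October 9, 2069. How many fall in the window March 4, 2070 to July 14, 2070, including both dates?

Occurrences land 25·i days after October 9, 2069 for i = 0, 1, 2, …
March 4, 2070 is 146 days after the start; 146 ÷ 25 = 5 remainder 21; since the remainder is 21, round up to i = 6. First occurrence in the window: #7 on March 8, 2070 (6×25 = 150 days in).
July 14, 2070 is 278 days after the start; 278 ÷ 25 = 11 remainder 3. Last occurrence in the window: #12 on July 11, 2070.
Occurrences #7 through #12: 6 in total.

6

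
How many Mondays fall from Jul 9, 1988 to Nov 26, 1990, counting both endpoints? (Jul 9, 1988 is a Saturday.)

Jul 9, 1988 is a Saturday; the first Monday on or after it is Jul 11, 1988 (2 days later).
From Jul 11, 1988 to Nov 26, 1990: 173 + 365 + 330 = 868 days (rest of 1988, 1989, to Nov 26, 1990 in 1990).
868 ÷ 7 = 124 full weeks with remainder 0, so 124 more Mondays after the first → 125.

125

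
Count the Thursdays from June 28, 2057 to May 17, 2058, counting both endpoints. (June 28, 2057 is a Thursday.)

June 28, 2057 is a Thursday; the first Thursday on or after it is June 28, 2057.
From June 28, 2057 to May 17, 2058: 186 + 137 = 323 days (rest of 2057, to May 17, 2058 in 2058).
323 ÷ 7 = 46 full weeks with remainder 1, so 46 more Thursdays after the first → 47.

47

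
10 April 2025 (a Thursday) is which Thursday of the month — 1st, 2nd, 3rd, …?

Day 10 falls in week ⌈10/7⌉ of the month.
Days 1–7 hold the 1st Thursday, 8–14 the 2nd, 15–21 the 3rd, 22–28 the 4th, 29–31 the 5th.
10 is in the range for the 2nd.

2nd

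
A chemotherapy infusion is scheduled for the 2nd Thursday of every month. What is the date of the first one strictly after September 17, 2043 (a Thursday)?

September 2043 starts on a Tuesday; its first Thursday is the 3rd, so the 2nd Thursday is the 10th — September 10, 2043.
That is not after September 17, 2043, so look at October 2043.
October 2043 starts on a Thursday; its first Thursday is the 1st, so the 2nd Thursday is the 8th — October 8, 2043.

October 8, 2043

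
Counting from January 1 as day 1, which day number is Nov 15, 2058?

Days in months before Nov: 31 + 28 + 31 + 30 + 31 + 30 + 31 + 31 + 30 + 31 = 304.
Plus 15 days into Nov → day 319.

319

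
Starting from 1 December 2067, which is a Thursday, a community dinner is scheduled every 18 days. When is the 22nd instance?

13 December 2068

The 22nd occurrence is 21 intervals after the first: 21 × 18 = 378 days after 1 December 2067.
December has 31 days — 30 days to the end of December leaves 348.
January has 31 days (317 left).
February has 29 days (288 left).
March has 31 days (257 left).
April has 30 days (227 left).
May has 31 days (196 left).
June has 30 days (166 left).
July has 31 days (135 left).
August has 31 days (104 left).
September has 30 days (74 left).
October has 31 days (43 left).
November has 30 days (13 left).
13 days into December → 13 December 2068.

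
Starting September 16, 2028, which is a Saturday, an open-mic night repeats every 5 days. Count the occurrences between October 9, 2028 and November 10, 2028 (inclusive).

7

Occurrences land 5·i days after September 16, 2028 for i = 0, 1, 2, …
October 9, 2028 is 23 days after the start; 23 ÷ 5 = 4 remainder 3; since the remainder is 3, round up to i = 5. First occurrence in the window: #6 on October 11, 2028 (5×5 = 25 days in).
November 10, 2028 is 55 days after the start; 55 ÷ 5 = 11 remainder 0. Last occurrence in the window: #12 on November 10, 2028.
Occurrences #6 through #12: 7 in total.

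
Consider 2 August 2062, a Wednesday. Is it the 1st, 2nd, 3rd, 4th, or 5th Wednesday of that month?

Day 2 falls in week ⌈2/7⌉ of the month.
Days 1–7 hold the 1st Wednesday, 8–14 the 2nd, 15–21 the 3rd, 22–28 the 4th, 29–31 the 5th.
2 is in the range for the 1st.

1st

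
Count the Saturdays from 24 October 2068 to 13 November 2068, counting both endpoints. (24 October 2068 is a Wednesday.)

24 October 2068 is a Wednesday; the first Saturday on or after it is 27 October 2068 (3 days later).
From 27 October 2068 to 13 November 2068: 4 + 13 = 17 days (rest of October, November).
17 ÷ 7 = 2 full weeks with remainder 3, so 2 more Saturdays after the first → 3.

3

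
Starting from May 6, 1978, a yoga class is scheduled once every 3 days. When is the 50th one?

Sep 30, 1978

The 50th occurrence is 49 intervals after the first: 49 × 3 = 147 days after May 6, 1978.
May has 31 days — 25 days to the end of May leaves 122.
Jun has 30 days (92 left).
Jul has 31 days (61 left).
Aug has 31 days (30 left).
30 days into Sep → Sep 30, 1978.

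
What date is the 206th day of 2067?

2067-07-25

January has 31 days (206 − 31 = 175 remain).
February has 28 days (175 − 28 = 147 remain).
March has 31 days (147 − 31 = 116 remain).
April has 30 days (116 − 30 = 86 remain).
May has 31 days (86 − 31 = 55 remain).
June has 30 days (55 − 30 = 25 remain).
25 into July → July 25.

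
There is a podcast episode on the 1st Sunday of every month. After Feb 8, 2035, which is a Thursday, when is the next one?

Mar 4, 2035

Feb 2035 starts on a Thursday, so its 1st Sunday is Feb 4, 2035 (3 days in).
That is not after Feb 8, 2035, so look at Mar 2035.
Mar 2035 starts on a Thursday, so its 1st Sunday is Mar 4, 2035 (3 days in).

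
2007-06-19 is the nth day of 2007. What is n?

170

Days in months before June: 31 + 28 + 31 + 30 + 31 = 151.
Plus 19 days into June → day 170.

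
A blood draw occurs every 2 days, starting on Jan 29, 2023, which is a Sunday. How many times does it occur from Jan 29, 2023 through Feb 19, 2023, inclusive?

Occurrences land 2·i days after Jan 29, 2023 for i = 0, 1, 2, …
The window opens on the start date, so the first occurrence inside is #1 on Jan 29, 2023.
Feb 19, 2023 is 21 days after the start; 21 ÷ 2 = 10 remainder 1. Last occurrence in the window: #11 on Feb 18, 2023.
Occurrences #1 through #11: 11 in total.

11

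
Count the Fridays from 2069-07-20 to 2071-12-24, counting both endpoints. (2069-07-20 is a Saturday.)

126

2069-07-20 is a Saturday; the first Friday on or after it is 2069-07-26 (6 days later).
From 2069-07-26 to 2071-12-24: 158 + 365 + 358 = 881 days (rest of 2069, 2070, to 2071-12-24 in 2071).
881 ÷ 7 = 125 full weeks with remainder 6, so 125 more Fridays after the first → 126.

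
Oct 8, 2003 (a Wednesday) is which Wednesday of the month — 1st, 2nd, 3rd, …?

2nd

Day 8 falls in week ⌈8/7⌉ of the month.
Days 1–7 hold the 1st Wednesday, 8–14 the 2nd, 15–21 the 3rd, 22–28 the 4th, 29–31 the 5th.
8 is in the range for the 2nd.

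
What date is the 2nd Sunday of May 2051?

May 14, 2051

May 2051 begins on a Monday, so the first Sunday is May 7 (6 days later).
The 2nd Sunday is 1 weeks later: 7 + 7 = 14.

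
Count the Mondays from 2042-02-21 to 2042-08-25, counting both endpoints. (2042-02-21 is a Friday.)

2042-02-21 is a Friday; the first Monday on or after it is 2042-02-24 (3 days later).
From 2042-02-24 to 2042-08-25: 4 + 31 + 30 + 31 + 30 + 31 + 25 = 182 days (rest of February, March, April, May, June, July, August).
182 ÷ 7 = 26 full weeks with remainder 0, so 26 more Mondays after the first → 27.

27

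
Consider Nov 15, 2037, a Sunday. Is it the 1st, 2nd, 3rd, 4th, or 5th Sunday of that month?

Day 15 falls in week ⌈15/7⌉ of the month.
Days 1–7 hold the 1st Sunday, 8–14 the 2nd, 15–21 the 3rd, 22–28 the 4th, 29–31 the 5th.
15 is in the range for the 3rd.

3rd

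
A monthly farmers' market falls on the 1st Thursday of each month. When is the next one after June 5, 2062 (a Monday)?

July 6, 2062

June 2062 starts on a Thursday, so its 1st Thursday is June 1, 2062.
That is not after June 5, 2062, so look at July 2062.
July 2062 starts on a Saturday, so its 1st Thursday is July 6, 2062 (5 days in).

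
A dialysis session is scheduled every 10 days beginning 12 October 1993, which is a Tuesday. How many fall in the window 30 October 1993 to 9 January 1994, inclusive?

7

Occurrences land 10·i days after 12 October 1993 for i = 0, 1, 2, …
30 October 1993 is 18 days after the start; 18 ÷ 10 = 1 remainder 8; since the remainder is 8, round up to i = 2. First occurrence in the window: #3 on 1 November 1993 (2×10 = 20 days in).
9 January 1994 is 89 days after the start; 89 ÷ 10 = 8 remainder 9. Last occurrence in the window: #9 on 31 December 1993.
Occurrences #3 through #9: 7 in total.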